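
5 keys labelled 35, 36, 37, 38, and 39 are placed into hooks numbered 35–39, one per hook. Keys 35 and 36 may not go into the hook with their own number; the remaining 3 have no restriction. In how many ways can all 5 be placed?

78

Let Aᵢ (for i ∈ {35, 36}) be the placements that put key i in its forbidden hook. Any j of these fix j positions, leaving (5−j)! ways to fill the rest, and there are C(2,j) ways to pick which j.
By inclusion–exclusion, the number of valid placements is Σ_{j=0}^{2} (−1)^j C(2,j)·(5−j)!.
Computing: 120 − 48 + 6 = 78.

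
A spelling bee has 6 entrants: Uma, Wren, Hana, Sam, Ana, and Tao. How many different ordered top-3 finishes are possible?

120

There are 6 choices for 1st place, 5 for 2nd, and 4 for 3rd.
That gives 6 × 5 × 4 = 120.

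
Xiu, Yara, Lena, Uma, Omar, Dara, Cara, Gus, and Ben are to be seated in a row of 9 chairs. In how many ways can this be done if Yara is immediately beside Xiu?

Treat {Yara, Xiu} as a single unit. There are 8 units to order, and the pair itself can be ordered 2 ways.
So the count is 2·(8)! = 80640.

80640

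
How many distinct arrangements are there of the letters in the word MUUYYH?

180

Letter multiplicities in MUUYYH: H×1, M×1, U×2, Y×2.
So there are 6! / (2!·2!) = 180 distinguishable arrangements.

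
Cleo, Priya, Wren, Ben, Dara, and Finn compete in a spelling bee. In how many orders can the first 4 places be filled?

This is an ordered selection of 4 from 6: P(6,4).
That gives 6 × 5 × 4 × 3 = 360.

360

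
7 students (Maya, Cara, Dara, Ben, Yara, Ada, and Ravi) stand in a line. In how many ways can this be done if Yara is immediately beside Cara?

Treat {Yara, Cara} as a single unit. There are 6 units to order, and the pair itself can be ordered 2 ways.
That gives 2 × 6! = 2 × 720 = 1440.

1440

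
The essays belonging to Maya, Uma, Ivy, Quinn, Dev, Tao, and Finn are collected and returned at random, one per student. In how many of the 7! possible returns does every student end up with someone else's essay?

This is the derangement count D_7: permutations of 7 items with no fixed point.
By inclusion–exclusion this is Σ_{j=0}^{7} (−1)^j C(7,j)·(7−j)!.
Computing: 5040 − 5040 + 2520 − 840 + 210 − 42 + 7 − 1 = 1854.

1854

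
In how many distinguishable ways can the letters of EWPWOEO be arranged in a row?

Letter multiplicities in EWPWOEO: E×2, O×2, P×1, W×2.
Dividing 7! = 5040 by 2!·2!·2! = 8 for the repeated letters gives 630.

630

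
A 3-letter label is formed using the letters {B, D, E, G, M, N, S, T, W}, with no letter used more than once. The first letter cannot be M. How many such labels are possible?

448

The first letter has 9−1 = 8 choices (anything except M).
The remaining 2 letters are filled from the other 8 symbols without repetition: 8 × 7 = 56.
Total: 8 × 56 = 448.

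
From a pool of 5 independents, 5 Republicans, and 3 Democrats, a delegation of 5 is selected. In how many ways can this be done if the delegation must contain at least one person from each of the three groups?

925

Total 5-person selections from all 13: C(13,5) = 1287.
Selections missing a whole group: no independents → C(8,5) = 56; no Republicans → C(8,5) = 56; no Democrats → C(10,5) = 252.
Add back selections omitting two groups (i.e. drawn from a single group): C(5,5) + C(5,5) + C(3,5) = 2.
By inclusion–exclusion: 1287 − 364 + 2 = 925.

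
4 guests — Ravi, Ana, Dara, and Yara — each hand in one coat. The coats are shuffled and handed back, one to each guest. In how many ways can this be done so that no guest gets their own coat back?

9

Let Aᵢ be the assignments in which guest i gets their own coat. We want the size of the complement of A₁∪…∪A_4.
By inclusion–exclusion this is Σ_{j=0}^{4} (−1)^j C(4,j)·(4−j)!.
Computing: 24 − 24 + 12 − 4 + 1 = 9.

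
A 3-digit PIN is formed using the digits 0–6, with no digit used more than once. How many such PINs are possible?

210

This is a permutation of 3 out of 7: P(7,3) = 7!/4!.
7 × 6 × 5 = 210.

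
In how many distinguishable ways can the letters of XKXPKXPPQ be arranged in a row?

The 9 letters of XKXPKXPPQ have repeats: K appearing twice, P appearing 3 times, and X appearing 3 times.
Dividing 9! = 362880 by 3!·3!·2! = 72 for the repeated letters gives 5040.

5040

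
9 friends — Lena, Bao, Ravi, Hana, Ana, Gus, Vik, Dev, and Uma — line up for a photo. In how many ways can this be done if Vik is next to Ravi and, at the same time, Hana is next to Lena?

Treat {Vik,Ravi} as one block (2 orders) and {Hana,Lena} as another (2 orders).
That leaves 7 units to arrange: 2 × 2 × 7! = 4 × 5040 = 20160.

20160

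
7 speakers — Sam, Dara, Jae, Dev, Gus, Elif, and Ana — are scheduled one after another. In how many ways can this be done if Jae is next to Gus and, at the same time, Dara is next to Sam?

Treat {Jae,Gus} as one block (2 orders) and {Dara,Sam} as another (2 orders).
That leaves 5 units to arrange: 2 × 2 × 5! = 4 × 120 = 480.

480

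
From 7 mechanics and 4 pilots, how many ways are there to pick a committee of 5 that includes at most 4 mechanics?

441

Split by how many mechanics are chosen (0 through 4).
Sum: C(7,0)·C(4,5) + C(7,1)·C(4,4) + C(7,2)·C(4,3) + C(7,3)·C(4,2) + C(7,4)·C(4,1) = 0 + 7 + 84 + 210 + 140 = 441.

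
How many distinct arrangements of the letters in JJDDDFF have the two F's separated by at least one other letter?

Total arrangements of JJDDDFF: 7!/(3!·2!·2!) = 210.
If the two F's are adjacent, glue them into one block, leaving 6 items to arrange: (6)!/(3!·2!) = 60 ways.
Subtracting, 210 − 60 = 150 arrangements keep the F's apart.

150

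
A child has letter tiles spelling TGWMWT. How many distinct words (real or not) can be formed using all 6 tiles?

180

TGWMWT has 6 letters with T appearing twice and W appearing twice.
Dividing 6! = 720 by 2!·2! = 4 for the repeated letters gives 180.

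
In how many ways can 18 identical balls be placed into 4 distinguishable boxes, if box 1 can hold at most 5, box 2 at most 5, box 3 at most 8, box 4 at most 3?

Ignoring the caps, the number of non-negative solutions to x_1+…+x_4 = 18 is C(21,3) = 1330.
Subtract solutions that violate a single cap (substitute x_i' = x_i − (cap_i+1)): x_1 ≥ 6 gives C(15,3) = 455; x_2 ≥ 6 gives C(15,3) = 455; x_3 ≥ 9 gives C(12,3) = 220; x_4 ≥ 4 gives C(17,3) = 680. Together 1810.
Add back pairs where two caps are both exceeded: 84 + 20 + 165 + 20 + 165 + 56 = 510.
Subtract triples: 0 + 10 + 0 + 0 = 10.
By inclusion–exclusion the count is 1330 − 1810 + 510 − 10 = 20.

20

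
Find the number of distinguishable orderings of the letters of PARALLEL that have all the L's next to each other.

360

Treat the 3 copies of L as a single block. The multiset to arrange is then {LLL, A, A, E, P, R}, 6 items in all.
That gives (6)!/(2!) = 360 arrangements.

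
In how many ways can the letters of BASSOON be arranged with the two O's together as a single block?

360

Treat the 2 copies of O as a single block. The multiset to arrange is then {OO, A, B, N, S, S}, 6 items in all.
That gives (6)!/(2!) = 360 arrangements.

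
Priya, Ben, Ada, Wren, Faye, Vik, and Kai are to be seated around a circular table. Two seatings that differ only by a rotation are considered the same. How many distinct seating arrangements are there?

720

Seat Priya anywhere (absorbing the rotational symmetry), then permute the other 6: (6)! = 720.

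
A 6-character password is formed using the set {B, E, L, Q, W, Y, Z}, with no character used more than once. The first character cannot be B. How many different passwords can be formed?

The first character has 7−1 = 6 choices (anything except B).
The remaining 5 characters are filled from the other 6 symbols without repetition: 6 × 5 × 4 × 3 × 2 = 720.
Total: 6 × 720 = 4320.

4320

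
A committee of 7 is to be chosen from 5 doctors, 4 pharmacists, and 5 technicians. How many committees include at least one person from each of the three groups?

3240

Total 7-person selections from all 14: C(14,7) = 3432.
Subtract selections that omit an entire group: no doctors → C(9,7) = 36; no pharmacists → C(10,7) = 120; no technicians → C(9,7) = 36.
Add back selections omitting two groups (i.e. drawn from a single group): C(5,7) + C(4,7) + C(5,7) = 0.
By inclusion–exclusion: 3432 − 192 + 0 = 3240.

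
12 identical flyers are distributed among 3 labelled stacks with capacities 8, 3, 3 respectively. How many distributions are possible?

By stars and bars, unrestricted non-negative solutions to x_1+…+x_3 = 12 number C(12+2,2) = 91.
Subtract solutions that violate a single cap (substitute x_i' = x_i − (cap_i+1)): x_1 ≥ 9 gives C(5,2) = 10; x_2 ≥ 4 gives C(10,2) = 45; x_3 ≥ 4 gives C(10,2) = 45. Together 100.
Add back pairs where two caps are both exceeded: 0 + 0 + 15 = 15.
By inclusion–exclusion the count is 91 − 100 + 15 = 6.

6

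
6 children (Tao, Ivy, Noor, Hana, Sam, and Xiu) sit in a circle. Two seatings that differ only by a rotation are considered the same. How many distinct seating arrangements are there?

120

Fix one person's seat to break rotational symmetry; the remaining 5 people can be arranged in (5)! = 120 ways.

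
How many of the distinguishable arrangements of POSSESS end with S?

With the last slot taken by S, it remains to arrange the other 6 letters (POSESS).
Those 6 letters have S appearing 3 times, giving (6)!/(3!) = 120.

120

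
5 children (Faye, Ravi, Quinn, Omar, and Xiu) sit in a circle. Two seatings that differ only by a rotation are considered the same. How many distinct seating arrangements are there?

24

Around a circle, 5 distinct people have 5!/5 = (4)! = 24 rotationally distinct seatings.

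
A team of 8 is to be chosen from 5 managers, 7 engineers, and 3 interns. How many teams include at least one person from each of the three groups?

5894

With no constraint there are C(15,8) = 6435 possible selections.
Selections missing a whole group: no managers → C(10,8) = 45; no engineers → C(8,8) = 1; no interns → C(12,8) = 495.
Add back selections omitting two groups (i.e. drawn from a single group): C(5,8) + C(7,8) + C(3,8) = 0.
By inclusion–exclusion: 6435 − 541 + 0 = 5894.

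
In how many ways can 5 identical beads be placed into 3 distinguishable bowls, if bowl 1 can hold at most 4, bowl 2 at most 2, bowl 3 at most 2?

8

By stars and bars, unrestricted non-negative solutions to x_1+…+x_3 = 5 number C(5+2,2) = 21.
Subtract solutions that violate a single cap (substitute x_i' = x_i − (cap_i+1)): x_1 ≥ 5 gives C(2,2) = 1; x_2 ≥ 3 gives C(4,2) = 6; x_3 ≥ 3 gives C(4,2) = 6. Together 13.
No two caps can be exceeded simultaneously, so the pair terms are all 0.
By inclusion–exclusion the count is 21 − 13 + 0 = 8.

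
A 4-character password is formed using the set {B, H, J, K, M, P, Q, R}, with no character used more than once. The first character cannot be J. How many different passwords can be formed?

The first character has 8−1 = 7 choices (anything except J).
The remaining 3 characters are filled from the other 7 symbols without repetition: 7 × 6 × 5 = 210.
Total: 7 × 210 = 1470.

1470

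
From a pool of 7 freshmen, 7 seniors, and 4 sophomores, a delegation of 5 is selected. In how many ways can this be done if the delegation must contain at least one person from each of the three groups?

5684

With no constraint there are C(18,5) = 8568 possible selections.
Selections missing a whole group: no freshmen → C(11,5) = 462; no seniors → C(11,5) = 462; no sophomores → C(14,5) = 2002.
Add back selections omitting two groups (i.e. drawn from a single group): C(7,5) + C(7,5) + C(4,5) = 42.
By inclusion–exclusion: 8568 − 2926 + 42 = 5684.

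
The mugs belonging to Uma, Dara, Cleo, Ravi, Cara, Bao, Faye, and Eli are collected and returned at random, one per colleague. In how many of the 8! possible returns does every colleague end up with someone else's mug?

This is the derangement count D_8: permutations of 8 items with no fixed point.
By inclusion–exclusion this is Σ_{j=0}^{8} (−1)^j C(8,j)·(8−j)!.
Computing: 40320 − 40320 + 20160 − 6720 + 1680 − 336 + 56 − 8 + 1 = 14833.

14833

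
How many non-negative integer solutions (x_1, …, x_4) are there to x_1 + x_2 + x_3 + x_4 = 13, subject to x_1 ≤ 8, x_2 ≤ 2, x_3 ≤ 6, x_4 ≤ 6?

115

Without the upper bounds there are C(16,3) = 560 ways to split 13 among 4 variables.
Subtract solutions that violate a single cap (substitute x_i' = x_i − (cap_i+1)): x_1 ≥ 9 gives C(7,3) = 35; x_2 ≥ 3 gives C(13,3) = 286; x_3 ≥ 7 gives C(9,3) = 84; x_4 ≥ 7 gives C(9,3) = 84. Together 489.
Add back pairs where two caps are both exceeded: 4 + 0 + 0 + 20 + 20 + 0 = 44.
By inclusion–exclusion the count is 560 − 489 + 44 = 115.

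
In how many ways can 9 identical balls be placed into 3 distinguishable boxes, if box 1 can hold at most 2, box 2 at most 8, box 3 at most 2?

Without the upper bounds there are C(11,2) = 55 ways to split 9 among 3 boxes.
Subtract solutions that violate a single cap (substitute x_i' = x_i − (cap_i+1)): x_1 ≥ 3 gives C(8,2) = 28; x_2 ≥ 9 gives C(2,2) = 1; x_3 ≥ 3 gives C(8,2) = 28. Together 57.
Add back pairs where two caps are both exceeded: 0 + 10 + 0 = 10.
By inclusion–exclusion the count is 55 − 57 + 10 = 8.

8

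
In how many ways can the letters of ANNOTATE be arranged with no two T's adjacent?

3780

There are 8!/(2!·2!·2!) = 5040 arrangements of ANNOTATE in total.
If the two T's are adjacent, glue them into one block, leaving 7 items to arrange: (7)!/(2!·2!) = 1260 ways.
Subtracting, 5040 − 1260 = 3780 arrangements keep the T's apart.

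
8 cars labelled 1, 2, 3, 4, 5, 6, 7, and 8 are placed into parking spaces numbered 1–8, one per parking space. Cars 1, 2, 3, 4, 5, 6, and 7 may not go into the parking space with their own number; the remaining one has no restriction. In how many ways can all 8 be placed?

16687

Let Aᵢ (for 1 ≤ i ≤ 7) be the placements that put car i in its forbidden parking space. Any j of these fix j positions, leaving (8−j)! ways to fill the rest, and there are C(7,j) ways to pick which j.
By inclusion–exclusion, the number of valid placements is Σ_{j=0}^{7} (−1)^j C(7,j)·(8−j)!.
Computing: 40320 − 35280 + 15120 − 4200 + 840 − 126 + 14 − 1 = 16687.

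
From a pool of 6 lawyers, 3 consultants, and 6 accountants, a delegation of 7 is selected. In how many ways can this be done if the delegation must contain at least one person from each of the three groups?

Total 7-person selections from all 15: C(15,7) = 6435.
Subtract selections that omit an entire group: no lawyers → C(9,7) = 36; no consultants → C(12,7) = 792; no accountants → C(9,7) = 36.
Add back selections omitting two groups (i.e. drawn from a single group): C(6,7) + C(3,7) + C(6,7) = 0.
By inclusion–exclusion: 6435 − 864 + 0 = 5571.

5571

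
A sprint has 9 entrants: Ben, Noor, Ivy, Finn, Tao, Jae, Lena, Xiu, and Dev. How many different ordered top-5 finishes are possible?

15120

This is an ordered selection of 5 from 9: P(9,5).
That gives 9 × 8 × 7 × 6 × 5 = 15120.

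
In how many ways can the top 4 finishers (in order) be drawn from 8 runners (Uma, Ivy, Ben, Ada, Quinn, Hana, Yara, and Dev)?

1680

This is an ordered selection of 4 from 8: P(8,4).
That gives 8 × 7 × 6 × 5 = 1680.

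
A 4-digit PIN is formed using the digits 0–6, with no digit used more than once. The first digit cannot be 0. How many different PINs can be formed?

720

The first digit has 7−1 = 6 choices (anything except 0).
The remaining 3 digits are filled from the other 6 symbols without repetition: 6 × 5 × 4 = 120.
Total: 6 × 120 = 720.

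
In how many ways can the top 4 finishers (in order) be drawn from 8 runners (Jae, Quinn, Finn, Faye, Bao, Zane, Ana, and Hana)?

1680

This is an ordered selection of 4 from 8: P(8,4).
That gives 8 × 7 × 6 × 5 = 1680.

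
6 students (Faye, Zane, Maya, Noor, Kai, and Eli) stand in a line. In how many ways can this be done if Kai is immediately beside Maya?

Glue Kai and Maya into one block (2 internal orders), leaving 5 units to arrange in a row.
So the count is 2·(5)! = 240.

240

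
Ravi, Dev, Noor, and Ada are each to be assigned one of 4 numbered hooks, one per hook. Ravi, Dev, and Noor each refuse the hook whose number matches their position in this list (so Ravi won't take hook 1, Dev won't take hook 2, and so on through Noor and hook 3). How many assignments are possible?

11

Let Aᵢ (for i ∈ {1, 2, 3}) be the placements that put person i in their forbidden hook. Any j of these fix j positions, leaving (4−j)! ways to fill the rest, and there are C(3,j) ways to pick which j.
By inclusion–exclusion, the number of valid placements is Σ_{j=0}^{3} (−1)^j C(3,j)·(4−j)!.
Computing: 24 − 18 + 6 − 1 = 11.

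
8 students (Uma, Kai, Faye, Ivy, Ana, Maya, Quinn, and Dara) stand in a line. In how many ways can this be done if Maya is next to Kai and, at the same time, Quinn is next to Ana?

2880

Treat {Maya,Kai} as one block (2 orders) and {Quinn,Ana} as another (2 orders).
That leaves 6 units to arrange: 2 × 2 × 6! = 4 × 720 = 2880.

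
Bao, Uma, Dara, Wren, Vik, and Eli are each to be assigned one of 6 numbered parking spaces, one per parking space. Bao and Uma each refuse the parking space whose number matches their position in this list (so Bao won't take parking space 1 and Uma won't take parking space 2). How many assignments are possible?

Let Aᵢ (for i ∈ {1, 2}) be the placements that put person i in their forbidden parking space. Any j of these fix j positions, leaving (6−j)! ways to fill the rest, and there are C(2,j) ways to pick which j.
By inclusion–exclusion, the number of valid placements is Σ_{j=0}^{2} (−1)^j C(2,j)·(6−j)!.
Computing: 720 − 240 + 24 = 504.

504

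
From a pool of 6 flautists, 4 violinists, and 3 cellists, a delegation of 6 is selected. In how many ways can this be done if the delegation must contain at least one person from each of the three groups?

1416

With no constraint there are C(13,6) = 1716 possible selections.
Subtract selections that omit an entire group: no flautists → C(7,6) = 7; no violinists → C(9,6) = 84; no cellists → C(10,6) = 210.
Add back selections omitting two groups (i.e. drawn from a single group): C(6,6) + C(4,6) + C(3,6) = 1.
By inclusion–exclusion: 1716 − 301 + 1 = 1416.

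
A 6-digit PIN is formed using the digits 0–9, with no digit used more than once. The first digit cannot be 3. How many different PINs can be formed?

The first digit has 10−1 = 9 choices (anything except 3).
The remaining 5 digits are filled from the other 9 symbols without repetition: 9 × 8 × 7 × 6 × 5 = 15120.
Total: 9 × 15120 = 136080.

136080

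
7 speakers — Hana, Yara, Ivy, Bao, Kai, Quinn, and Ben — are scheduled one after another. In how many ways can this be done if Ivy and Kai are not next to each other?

There are 7! = 5040 arrangements in all. If Ivy and Kai are adjacent, merging them into one block gives 2·(6)! = 1440 arrangements.
Complementary counting: 5040 − 1440 = 3600.

3600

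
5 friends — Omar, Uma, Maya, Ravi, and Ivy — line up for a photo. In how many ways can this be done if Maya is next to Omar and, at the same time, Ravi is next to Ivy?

24

Treat {Maya,Omar} as one block (2 orders) and {Ravi,Ivy} as another (2 orders).
That leaves 3 units to arrange: 2 × 2 × 3! = 4 × 6 = 24.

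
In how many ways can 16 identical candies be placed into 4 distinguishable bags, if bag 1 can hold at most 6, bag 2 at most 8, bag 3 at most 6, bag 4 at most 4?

By stars and bars, unrestricted non-negative solutions to x_1+…+x_4 = 16 number C(16+3,3) = 969.
Subtract solutions that violate a single cap (substitute x_i' = x_i − (cap_i+1)): x_1 ≥ 7 gives C(12,3) = 220; x_2 ≥ 9 gives C(10,3) = 120; x_3 ≥ 7 gives C(12,3) = 220; x_4 ≥ 5 gives C(14,3) = 364. Together 924.
Add back pairs where two caps are both exceeded: 1 + 10 + 35 + 1 + 10 + 35 = 92.
By inclusion–exclusion the count is 969 − 924 + 92 = 137.

137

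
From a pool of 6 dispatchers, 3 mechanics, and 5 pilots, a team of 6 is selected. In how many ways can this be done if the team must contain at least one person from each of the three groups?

Total 6-person selections from all 14: C(14,6) = 3003.
Selections missing a whole group: no dispatchers → C(8,6) = 28; no mechanics → C(11,6) = 462; no pilots → C(9,6) = 84.
Add back selections omitting two groups (i.e. drawn from a single group): C(6,6) + C(3,6) + C(5,6) = 1.
By inclusion–exclusion: 3003 − 574 + 1 = 2430.

2430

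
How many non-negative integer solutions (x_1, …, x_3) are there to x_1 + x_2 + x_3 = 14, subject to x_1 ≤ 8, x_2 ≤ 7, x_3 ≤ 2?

Ignoring the caps, the number of non-negative solutions to x_1+…+x_3 = 14 is C(16,2) = 120.
Subtract solutions that violate a single cap (substitute x_i' = x_i − (cap_i+1)): x_1 ≥ 9 gives C(7,2) = 21; x_2 ≥ 8 gives C(8,2) = 28; x_3 ≥ 3 gives C(13,2) = 78. Together 127.
Add back pairs where two caps are both exceeded: 0 + 6 + 10 = 16.
By inclusion–exclusion the count is 120 − 127 + 16 = 9.

9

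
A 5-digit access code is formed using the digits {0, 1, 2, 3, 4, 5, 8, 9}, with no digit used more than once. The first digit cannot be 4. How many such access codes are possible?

The first digit has 8−1 = 7 choices (anything except 4).
The remaining 4 digits are filled from the other 7 symbols without repetition: 7 × 6 × 5 × 4 = 840.
Total: 7 × 840 = 5880.

5880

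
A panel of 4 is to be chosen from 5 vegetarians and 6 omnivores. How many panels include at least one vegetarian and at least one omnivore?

Total 4-person selections from all 11: C(11,4) = 330.
Selections missing a whole group: no vegetarians → C(6,4) = 15; no omnivores → C(5,4) = 5.
Both groups omitted at once is impossible, so 330 − 20 = 310.

310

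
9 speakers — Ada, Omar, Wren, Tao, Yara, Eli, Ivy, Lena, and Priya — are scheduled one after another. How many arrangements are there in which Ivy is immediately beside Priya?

Treat {Ivy, Priya} as a single unit. There are 8 units to order, and the pair itself can be ordered 2 ways.
That gives 2 × 8! = 2 × 40320 = 80640.

80640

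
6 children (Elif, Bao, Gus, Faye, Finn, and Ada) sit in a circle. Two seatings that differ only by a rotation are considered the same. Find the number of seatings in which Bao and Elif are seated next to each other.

48

Glue Bao and Elif into a block (2 internal orders). Seating 5 units around a circle gives (4)! arrangements.
So 2 × (4)! = 2 × 24 = 48.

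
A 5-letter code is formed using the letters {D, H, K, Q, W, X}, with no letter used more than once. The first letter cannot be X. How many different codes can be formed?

The first letter has 6−1 = 5 choices (anything except X).
The remaining 4 letters are filled from the other 5 symbols without repetition: 5 × 4 × 3 × 2 = 120.
Total: 5 × 120 = 600.

600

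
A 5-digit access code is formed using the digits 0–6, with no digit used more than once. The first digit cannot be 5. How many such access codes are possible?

2160

The first digit has 7−1 = 6 choices (anything except 5).
The remaining 4 digits are filled from the other 6 symbols without repetition: 6 × 5 × 4 × 3 = 360.
Total: 6 × 360 = 2160.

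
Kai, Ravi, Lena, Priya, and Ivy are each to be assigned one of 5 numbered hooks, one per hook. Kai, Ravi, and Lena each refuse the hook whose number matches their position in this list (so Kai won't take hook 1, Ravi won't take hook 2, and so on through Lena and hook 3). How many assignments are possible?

Let Aᵢ (for i ∈ {1, 2, 3}) be the placements that put person i in their forbidden hook. Any j of these fix j positions, leaving (5−j)! ways to fill the rest, and there are C(3,j) ways to pick which j.
By inclusion–exclusion, the number of valid placements is Σ_{j=0}^{3} (−1)^j C(3,j)·(5−j)!.
Computing: 120 − 72 + 18 − 2 = 64.

64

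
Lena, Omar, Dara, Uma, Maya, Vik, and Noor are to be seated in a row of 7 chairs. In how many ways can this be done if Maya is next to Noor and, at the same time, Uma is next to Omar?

480

Treat {Maya,Noor} as one block (2 orders) and {Uma,Omar} as another (2 orders).
That leaves 5 units to arrange: 2 × 2 × 5! = 4 × 120 = 480.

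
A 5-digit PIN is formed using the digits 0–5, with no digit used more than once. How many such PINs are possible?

720

With no repetition, fill the 5 digits in order: 6 choices, then 5, down to 2.
6 × 5 × 4 × 3 × 2 = 720.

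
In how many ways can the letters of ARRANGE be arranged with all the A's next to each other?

360

Treat the 2 copies of A as a single block. The multiset to arrange is then {AA, E, G, N, R, R}, 6 items in all.
That gives (6)!/(2!) = 360 arrangements.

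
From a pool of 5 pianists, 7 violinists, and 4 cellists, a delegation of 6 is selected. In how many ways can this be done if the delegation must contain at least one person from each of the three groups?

Unrestricted: C(16,6) = 8008 ways to pick any 6 of the 16.
Selections missing a whole group: no pianists → C(11,6) = 462; no violinists → C(9,6) = 84; no cellists → C(12,6) = 924.
Add back selections omitting two groups (i.e. drawn from a single group): C(5,6) + C(7,6) + C(4,6) = 7.
By inclusion–exclusion: 8008 − 1470 + 7 = 6545.

6545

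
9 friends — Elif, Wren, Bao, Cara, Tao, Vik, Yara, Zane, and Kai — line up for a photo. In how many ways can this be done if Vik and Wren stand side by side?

80640

Glue Vik and Wren into one block (2 internal orders), leaving 8 units to arrange in a row.
So the count is 2·(8)! = 80640.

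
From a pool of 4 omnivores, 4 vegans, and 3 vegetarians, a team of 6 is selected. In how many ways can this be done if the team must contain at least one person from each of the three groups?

420

Unrestricted: C(11,6) = 462 ways to pick any 6 of the 11.
Subtract selections that omit an entire group: no omnivores → C(7,6) = 7; no vegans → C(7,6) = 7; no vegetarians → C(8,6) = 28.
Add back selections omitting two groups (i.e. drawn from a single group): C(4,6) + C(4,6) + C(3,6) = 0.
By inclusion–exclusion: 462 − 42 + 0 = 420.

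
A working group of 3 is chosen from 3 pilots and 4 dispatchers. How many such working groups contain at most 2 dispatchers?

Split by how many dispatchers are chosen (0 through 2).
Sum: C(4,0)·C(3,3) + C(4,1)·C(3,2) + C(4,2)·C(3,1) = 1 + 12 + 18 = 31.

31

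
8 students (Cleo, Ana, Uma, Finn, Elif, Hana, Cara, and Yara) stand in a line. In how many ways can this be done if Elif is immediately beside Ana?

Place the 6 others and the Elif-Ana pair as 7 objects in a line; the pair has 2 internal arrangements.
So the count is 2·(7)! = 10080.

10080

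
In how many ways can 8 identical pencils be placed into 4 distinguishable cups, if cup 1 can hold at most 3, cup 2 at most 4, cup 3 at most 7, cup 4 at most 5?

Ignoring the caps, the number of non-negative solutions to x_1+…+x_4 = 8 is C(11,3) = 165.
Subtract solutions that violate a single cap (substitute x_i' = x_i − (cap_i+1)): x_1 ≥ 4 gives C(7,3) = 35; x_2 ≥ 5 gives C(6,3) = 20; x_3 ≥ 8 gives C(3,3) = 1; x_4 ≥ 6 gives C(5,3) = 10. Together 66.
No two caps can be exceeded simultaneously, so the pair terms are all 0.
By inclusion–exclusion the count is 165 − 66 + 0 = 99.

99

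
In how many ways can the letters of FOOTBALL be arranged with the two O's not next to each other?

7560

Total arrangements of FOOTBALL: 8!/(2!·2!) = 10080.
If the two O's are adjacent, glue them into one block, leaving 7 items to arrange: (7)!/(2!) = 2520 ways.
Subtracting, 10080 − 2520 = 7560 arrangements keep the O's apart.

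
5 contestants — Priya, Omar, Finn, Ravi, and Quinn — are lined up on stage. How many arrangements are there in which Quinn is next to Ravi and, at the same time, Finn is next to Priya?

Treat {Quinn,Ravi} as one block (2 orders) and {Finn,Priya} as another (2 orders).
That leaves 3 units to arrange: 2 × 2 × 3! = 4 × 6 = 24.

24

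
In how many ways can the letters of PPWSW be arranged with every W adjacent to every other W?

Treat the 2 copies of W as a single block. The multiset to arrange is then {WW, P, P, S}, 4 items in all.
That gives (4)!/(2!) = 12 arrangements.

12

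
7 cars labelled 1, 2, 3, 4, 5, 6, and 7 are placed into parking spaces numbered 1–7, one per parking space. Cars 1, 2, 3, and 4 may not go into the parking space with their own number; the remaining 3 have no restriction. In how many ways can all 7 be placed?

2790

Let Aᵢ (for 1 ≤ i ≤ 4) be the placements that put car i in its forbidden parking space. Any j of these fix j positions, leaving (7−j)! ways to fill the rest, and there are C(4,j) ways to pick which j.
By inclusion–exclusion, the number of valid placements is Σ_{j=0}^{4} (−1)^j C(4,j)·(7−j)!.
Computing: 5040 − 2880 + 720 − 96 + 6 = 2790.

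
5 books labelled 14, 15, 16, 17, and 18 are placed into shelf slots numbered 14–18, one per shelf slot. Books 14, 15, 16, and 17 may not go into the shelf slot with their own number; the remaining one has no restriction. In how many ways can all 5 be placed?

Let Aᵢ (for 14 ≤ i ≤ 17) be the placements that put book i in its forbidden shelf slot. Any j of these fix j positions, leaving (5−j)! ways to fill the rest, and there are C(4,j) ways to pick which j.
By inclusion–exclusion, the number of valid placements is Σ_{j=0}^{4} (−1)^j C(4,j)·(5−j)!.
Computing: 120 − 96 + 36 − 8 + 1 = 53.

53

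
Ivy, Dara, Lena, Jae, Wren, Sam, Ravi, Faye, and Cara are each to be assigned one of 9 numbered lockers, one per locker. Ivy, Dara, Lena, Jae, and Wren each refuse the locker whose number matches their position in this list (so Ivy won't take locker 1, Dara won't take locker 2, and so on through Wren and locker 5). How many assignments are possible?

Let Aᵢ (for 1 ≤ i ≤ 5) be the placements that put person i in their forbidden locker. Any j of these fix j positions, leaving (9−j)! ways to fill the rest, and there are C(5,j) ways to pick which j.
By inclusion–exclusion, the number of valid placements is Σ_{j=0}^{5} (−1)^j C(5,j)·(9−j)!.
Computing: 362880 − 201600 + 50400 − 7200 + 600 − 24 = 205056.

205056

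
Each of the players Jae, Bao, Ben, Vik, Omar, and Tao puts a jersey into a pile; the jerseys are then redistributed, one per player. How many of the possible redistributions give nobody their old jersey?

265

Let Aᵢ be the assignments in which player i gets their old jersey. We want the size of the complement of A₁∪…∪A_6.
By inclusion–exclusion this is Σ_{j=0}^{6} (−1)^j C(6,j)·(6−j)!.
Computing: 720 − 720 + 360 − 120 + 30 − 6 + 1 = 265.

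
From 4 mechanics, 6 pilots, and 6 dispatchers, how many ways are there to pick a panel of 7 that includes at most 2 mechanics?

9240

Split by how many mechanics are chosen (0 through 2).
Sum: C(4,0)·C(12,7) + C(4,1)·C(12,6) + C(4,2)·C(12,5) = 792 + 3696 + 4752 = 9240.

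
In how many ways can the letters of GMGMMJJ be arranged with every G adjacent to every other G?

60

Treat the 2 copies of G as a single block. The multiset to arrange is then {GG, J, J, M, M, M}, 6 items in all.
That gives (6)!/(3!·2!) = 60 arrangements.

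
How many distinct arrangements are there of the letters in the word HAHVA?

The 5 letters of HAHVA have repeats: A appearing twice and H appearing twice.
Dividing 5! = 120 by 2!·2! = 4 for the repeated letters gives 30.

30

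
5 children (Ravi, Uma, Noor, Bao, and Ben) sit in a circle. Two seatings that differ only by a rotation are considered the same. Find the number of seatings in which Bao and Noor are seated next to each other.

Treat {Bao, Noor} as one unit (2 internal orders) and seat the resulting 4 units around the table: (3)! circular arrangements.
So 2 × (3)! = 2 × 6 = 12.

12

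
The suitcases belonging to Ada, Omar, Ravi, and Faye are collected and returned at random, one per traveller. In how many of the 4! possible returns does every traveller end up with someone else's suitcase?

Count assignments avoiding every fixed point. For any j of the 4 travellers fixed to their own suitcase, the other 4−j can be arranged in (4−j)! ways.
By inclusion–exclusion this is Σ_{j=0}^{4} (−1)^j C(4,j)·(4−j)!.
Computing: 24 − 24 + 12 − 4 + 1 = 9.

9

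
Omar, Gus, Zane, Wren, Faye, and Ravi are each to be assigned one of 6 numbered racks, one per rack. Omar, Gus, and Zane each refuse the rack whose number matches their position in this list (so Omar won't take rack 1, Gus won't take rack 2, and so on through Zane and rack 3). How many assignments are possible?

426

Let Aᵢ (for i ∈ {1, 2, 3}) be the placements that put person i in their forbidden rack. Any j of these fix j positions, leaving (6−j)! ways to fill the rest, and there are C(3,j) ways to pick which j.
By inclusion–exclusion, the number of valid placements is Σ_{j=0}^{3} (−1)^j C(3,j)·(6−j)!.
Computing: 720 − 360 + 72 − 6 = 426.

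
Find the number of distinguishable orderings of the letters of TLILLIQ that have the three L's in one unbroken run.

Treat the 3 copies of L as a single block. The multiset to arrange is then {LLL, I, I, Q, T}, 5 items in all.
That gives (5)!/(2!) = 60 arrangements.

60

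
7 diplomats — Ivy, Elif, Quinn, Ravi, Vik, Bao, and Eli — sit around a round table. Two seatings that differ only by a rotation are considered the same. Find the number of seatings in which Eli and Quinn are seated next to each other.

240

Glue Eli and Quinn into a block (2 internal orders). Seating 6 units around a circle gives (5)! arrangements.
So 2 × (5)! = 2 × 120 = 240.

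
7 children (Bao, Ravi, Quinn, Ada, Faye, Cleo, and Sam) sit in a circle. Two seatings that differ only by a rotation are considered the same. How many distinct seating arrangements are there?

720

Seat Bao anywhere (absorbing the rotational symmetry), then permute the other 6: (6)! = 720.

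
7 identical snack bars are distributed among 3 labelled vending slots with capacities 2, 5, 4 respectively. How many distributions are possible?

Without the upper bounds there are C(9,2) = 36 ways to split 7 among 3 vending slots.
Subtract solutions that violate a single cap (substitute x_i' = x_i − (cap_i+1)): x_1 ≥ 3 gives C(6,2) = 15; x_2 ≥ 6 gives C(3,2) = 3; x_3 ≥ 5 gives C(4,2) = 6. Together 24.
No two caps can be exceeded simultaneously, so the pair terms are all 0.
By inclusion–exclusion the count is 36 − 24 + 0 = 12.

12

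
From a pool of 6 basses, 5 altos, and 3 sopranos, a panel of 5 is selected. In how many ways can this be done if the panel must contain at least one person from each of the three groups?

Total 5-person selections from all 14: C(14,5) = 2002.
Selections missing a whole group: no basses → C(8,5) = 56; no altos → C(9,5) = 126; no sopranos → C(11,5) = 462.
Add back selections omitting two groups (i.e. drawn from a single group): C(6,5) + C(5,5) + C(3,5) = 7.
By inclusion–exclusion: 2002 − 644 + 7 = 1365.

1365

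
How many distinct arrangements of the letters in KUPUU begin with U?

12

Fix U in the first position and arrange the remaining 4 letters.
Those 4 letters have U appearing twice, giving (4)!/(2!) = 12.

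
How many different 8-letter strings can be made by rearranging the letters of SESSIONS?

1680

Letter multiplicities in SESSIONS: E×1, I×1, N×1, O×1, S×4.
Dividing 8! = 40320 by 4! = 24 for the repeated letters gives 1680.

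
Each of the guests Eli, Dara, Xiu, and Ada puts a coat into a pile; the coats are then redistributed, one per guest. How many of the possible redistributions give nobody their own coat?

Let Aᵢ be the assignments in which guest i gets their own coat. We want the size of the complement of A₁∪…∪A_4.
By inclusion–exclusion this is Σ_{j=0}^{4} (−1)^j C(4,j)·(4−j)!.
Computing: 24 − 24 + 12 − 4 + 1 = 9.

9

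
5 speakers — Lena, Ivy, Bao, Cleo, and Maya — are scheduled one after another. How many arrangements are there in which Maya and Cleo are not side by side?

72

There are 5! = 120 arrangements in all. If Maya and Cleo are adjacent, merging them into one block gives 2·(4)! = 48 arrangements.
Complementary counting: 120 − 48 = 72.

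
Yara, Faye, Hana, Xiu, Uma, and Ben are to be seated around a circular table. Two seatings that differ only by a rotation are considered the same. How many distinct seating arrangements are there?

Seat Yara anywhere (absorbing the rotational symmetry), then permute the other 5: (5)! = 120.

120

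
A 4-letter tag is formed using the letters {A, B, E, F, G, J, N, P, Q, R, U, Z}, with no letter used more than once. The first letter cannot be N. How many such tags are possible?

10890

The first letter has 12−1 = 11 choices (anything except N).
The remaining 3 letters are filled from the other 11 symbols without repetition: 11 × 10 × 9 = 990.
Total: 11 × 990 = 10890.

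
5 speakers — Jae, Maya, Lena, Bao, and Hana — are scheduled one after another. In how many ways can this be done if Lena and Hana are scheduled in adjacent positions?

48

Place the 3 others and the Lena-Hana pair as 4 objects in a line; the pair has 2 internal arrangements.
That gives 2 × 4! = 2 × 24 = 48.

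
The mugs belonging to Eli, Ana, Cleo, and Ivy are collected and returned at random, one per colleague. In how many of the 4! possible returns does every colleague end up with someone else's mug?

9

Count assignments avoiding every fixed point. For any j of the 4 colleagues fixed to their own mug, the other 4−j can be arranged in (4−j)! ways.
By inclusion–exclusion this is Σ_{j=0}^{4} (−1)^j C(4,j)·(4−j)!.
Computing: 24 − 24 + 12 − 4 + 1 = 9.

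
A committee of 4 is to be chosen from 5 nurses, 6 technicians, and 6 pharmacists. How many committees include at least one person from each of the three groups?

With no constraint there are C(17,4) = 2380 possible selections.
Selections missing a whole group: no nurses → C(12,4) = 495; no technicians → C(11,4) = 330; no pharmacists → C(11,4) = 330.
Add back selections omitting two groups (i.e. drawn from a single group): C(5,4) + C(6,4) + C(6,4) = 35.
By inclusion–exclusion: 2380 − 1155 + 35 = 1260.

1260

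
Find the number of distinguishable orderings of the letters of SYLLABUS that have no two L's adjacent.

Total arrangements of SYLLABUS: 8!/(2!·2!) = 10080.
Arrangements with the L's together: treat LL as one letter, giving (7)!/(2!) = 2520.
Hence 10080 − 2520 = 7560.

7560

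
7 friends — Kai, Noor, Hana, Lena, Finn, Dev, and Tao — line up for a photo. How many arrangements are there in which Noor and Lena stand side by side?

Place the 5 others and the Noor-Lena pair as 6 objects in a line; the pair has 2 internal arrangements.
So the count is 2·(6)! = 1440.

1440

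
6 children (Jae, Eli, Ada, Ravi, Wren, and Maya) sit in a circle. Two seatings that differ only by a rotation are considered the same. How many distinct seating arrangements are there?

Seat Jae anywhere (absorbing the rotational symmetry), then permute the other 5: (5)! = 120.

120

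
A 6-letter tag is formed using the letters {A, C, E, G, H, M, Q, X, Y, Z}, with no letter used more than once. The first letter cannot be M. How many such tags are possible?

136080

The first letter has 10−1 = 9 choices (anything except M).
The remaining 5 letters are filled from the other 9 symbols without repetition: 9 × 8 × 7 × 6 × 5 = 15120.
Total: 9 × 15120 = 136080.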